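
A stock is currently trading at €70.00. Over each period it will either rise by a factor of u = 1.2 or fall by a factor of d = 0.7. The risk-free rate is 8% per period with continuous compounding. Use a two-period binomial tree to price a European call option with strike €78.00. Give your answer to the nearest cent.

Risk-neutral probability p = (e^0.08 − 0.7)/(1.2 − 0.7) = 0.3833/0.5000 = 0.7666
Terminal stock prices: S_uu = 100.8, S_ud = 58.8, S_dd = 34.3
Terminal payoffs (S − K): max(22.8, 0) = 22.8, max(-19.2, 0) = 0, max(-43.7, 0) = 0
Node u (S = 84): V_u = e^(−0.08)·[0.7666·22.8000 + 0.2334·0.0000] = 16.1341
Node d (S = 49): V_d = e^(−0.08)·[0.7666·0.0000 + 0.2334·0.0000] = 0.0000
Node 0 (S = 70): V_0 = e^(−0.08)·[0.7666·16.1341 + 0.2334·0.0000] = 11.4171

€11.42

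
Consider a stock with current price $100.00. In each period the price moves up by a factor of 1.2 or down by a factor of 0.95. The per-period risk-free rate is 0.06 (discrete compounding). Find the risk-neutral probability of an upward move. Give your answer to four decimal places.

Risk-neutral probability p = (1 + 0.06 − 0.95)/(1.2 − 0.95) = 0.1100/0.2500 = 0.4400

p = 0.4400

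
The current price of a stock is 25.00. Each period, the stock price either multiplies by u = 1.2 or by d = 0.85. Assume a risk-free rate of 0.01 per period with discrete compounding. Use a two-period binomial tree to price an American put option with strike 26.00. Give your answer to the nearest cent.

Risk-neutral probability p = (1 + 0.01 − 0.85)/(1.2 − 0.85) = 0.1600/0.3500 = 0.4571
Terminal stock prices: S_uu = 36, S_ud = 25.5, S_dd = 18.06
Terminal payoffs (K − S): max(-10, 0) = 0, max(0.5, 0) = 0.5, max(7.938, 0) = 7.938
Node u (S = 30): continuation = 1/1.01·[0.4571·0.0000 + 0.5429·0.5000] = 0.2687; exercise value = 0.0000 ≤ continuation, so V_u = 0.2687
Node d (S = 21.25): continuation = 1/1.01·[0.4571·0.5000 + 0.5429·7.9375] = 4.4926; exercise value = 4.7500 > continuation, so V_d = 4.7500 (exercise)
Node 0 (S = 25): continuation = 1/1.01·[0.4571·0.2687 + 0.5429·4.7500] = 2.6747; exercise value = 1.0000 ≤ continuation, so V_0 = 2.6747

2.67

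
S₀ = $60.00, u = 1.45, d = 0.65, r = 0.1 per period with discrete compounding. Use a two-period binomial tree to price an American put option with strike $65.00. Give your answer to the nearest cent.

$12.06

Risk-neutral probability p = (1 + 0.1 − 0.65)/(1.45 − 0.65) = 0.4500/0.8000 = 0.5625
Terminal stock prices: S_uu = 126.2, S_ud = 56.55, S_dd = 25.35
Terminal payoffs (K − S): max(-61.15, 0) = 0, max(8.45, 0) = 8.45, max(39.65, 0) = 39.65
Node u (S = 87): continuation = 1/1.1·[0.5625·0.0000 + 0.4375·8.4500] = 3.3608; exercise value = 0.0000 ≤ continuation, so V_u = 3.3608
Node d (S = 39): continuation = 1/1.1·[0.5625·8.4500 + 0.4375·39.6500] = 20.0909; exercise value = 26.0000 > continuation, so V_d = 26.0000 (exercise)
Node 0 (S = 60): continuation = 1/1.1·[0.5625·3.3608 + 0.4375·26.0000] = 12.0595; exercise value = 5.0000 ≤ continuation, so V_0 = 12.0595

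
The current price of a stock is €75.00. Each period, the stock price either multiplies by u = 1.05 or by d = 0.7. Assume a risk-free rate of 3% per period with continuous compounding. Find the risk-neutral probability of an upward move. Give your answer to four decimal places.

p = 0.9442

Risk-neutral probability p = (e^0.03 − 0.7)/(1.05 − 0.7) = 0.3305/0.3500 = 0.9442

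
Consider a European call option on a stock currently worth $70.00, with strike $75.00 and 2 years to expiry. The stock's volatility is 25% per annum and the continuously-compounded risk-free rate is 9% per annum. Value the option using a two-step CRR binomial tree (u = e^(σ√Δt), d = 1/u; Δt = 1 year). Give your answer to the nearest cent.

$13.15

CRR parameters: u = e^(σ√Δt) = e^(0.25·√1) = 1.2840, d = 1/u = 0.7788
Per-period rate: rΔt = 0.09·1 = 0.09, so R = e^0.09 = 1.0942
Risk-neutral probability p = (e^0.09 − 0.7788)/(1.2840 − 0.7788) = 0.3154/0.5052 = 0.6242
Terminal stock prices: S_uu = 115.4, S_ud = 70, S_dd = 42.46
Terminal payoffs (S − K): max(40.41, 0) = 40.41, max(-5, 0) = 0, max(-32.54, 0) = 0
Node u (S = 89.88): V_u = e^(−0.09)·[0.6242·40.4105 + 0.3758·0.0000] = 23.0541
Node d (S = 54.52): V_d = e^(−0.09)·[0.6242·0.0000 + 0.3758·0.0000] = 0.0000
Node 0 (S = 70): V_0 = e^(−0.09)·[0.6242·23.0541 + 0.3758·0.0000] = 13.1523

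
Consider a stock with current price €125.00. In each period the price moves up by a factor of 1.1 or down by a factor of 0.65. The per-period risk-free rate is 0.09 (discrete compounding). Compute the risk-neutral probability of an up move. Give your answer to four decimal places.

Risk-neutral probability p = (1 + 0.09 − 0.65)/(1.1 − 0.65) = 0.4400/0.4500 = 0.9778

p = 0.9778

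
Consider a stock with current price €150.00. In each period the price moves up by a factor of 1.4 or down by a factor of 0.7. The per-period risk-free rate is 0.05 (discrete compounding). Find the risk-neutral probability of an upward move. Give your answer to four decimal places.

Risk-neutral probability p = (1 + 0.05 − 0.7)/(1.4 − 0.7) = 0.3500/0.7000 = 0.5000

p = 0.5000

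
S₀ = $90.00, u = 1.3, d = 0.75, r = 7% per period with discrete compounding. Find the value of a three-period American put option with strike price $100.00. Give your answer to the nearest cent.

Risk-neutral probability p = (1 + 0.07 − 0.75)/(1.3 − 0.75) = 0.3200/0.5500 = 0.5818
Terminal stock prices: S_uuu = 197.7, S_uud = 114.1, S_udd = 65.81, S_ddd = 37.97
Terminal payoffs (K − S): max(-97.73, 0) = 0, max(-14.08, 0) = 0, max(34.19, 0) = 34.19, max(62.03, 0) = 62.03
Node uu (S = 152.1): continuation = 1/1.07·[0.5818·0.0000 + 0.4182·0.0000] = 0.0000; exercise value = 0.0000 ≤ continuation, so V_uu = 0.0000
Node ud (S = 87.75): continuation = 1/1.07·[0.5818·0.0000 + 0.4182·34.1875] = 13.3613; exercise value = 12.2500 ≤ continuation, so V_ud = 13.3613
Node dd (S = 50.62): continuation = 1/1.07·[0.5818·34.1875 + 0.4182·62.0312] = 42.8329; exercise value = 49.3750 > continuation, so V_dd = 49.3750 (exercise)
Node u (S = 117): continuation = 1/1.07·[0.5818·0.0000 + 0.4182·13.3613] = 5.2219; exercise value = 0.0000 ≤ continuation, so V_u = 5.2219
Node d (S = 67.5): continuation = 1/1.07·[0.5818·13.3613 + 0.4182·49.3750] = 26.5622; exercise value = 32.5000 > continuation, so V_d = 32.5000 (exercise)
Node 0 (S = 90): continuation = 1/1.07·[0.5818·5.2219 + 0.4182·32.5000] = 15.5412; exercise value = 10.0000 ≤ continuation, so V_0 = 15.5412

$15.54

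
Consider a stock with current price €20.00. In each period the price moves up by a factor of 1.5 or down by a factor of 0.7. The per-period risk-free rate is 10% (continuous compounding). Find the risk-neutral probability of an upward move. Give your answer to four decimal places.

p = 0.5065

Risk-neutral probability p = (e^0.1 − 0.7)/(1.5 − 0.7) = 0.4052/0.8000 = 0.5065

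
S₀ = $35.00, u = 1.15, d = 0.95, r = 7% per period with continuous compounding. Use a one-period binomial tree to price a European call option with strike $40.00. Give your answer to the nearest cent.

Risk-neutral probability p = (e^0.07 − 0.95)/(1.15 − 0.95) = 0.1225/0.2000 = 0.6125
Terminal stock prices: S_u = 40.25, S_d = 33.25
Terminal payoffs (S − K): max(0.25, 0) = 0.25, max(-6.75, 0) = 0
Node 0 (S = 35): V_0 = e^(−0.07)·[0.6125·0.2500 + 0.3875·0.0000] = 0.1428

$0.14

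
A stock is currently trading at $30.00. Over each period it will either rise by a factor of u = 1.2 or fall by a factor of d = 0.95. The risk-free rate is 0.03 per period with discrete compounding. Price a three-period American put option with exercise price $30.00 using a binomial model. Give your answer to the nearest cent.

Risk-neutral probability p = (1 + 0.03 − 0.95)/(1.2 − 0.95) = 0.0800/0.2500 = 0.3200
Terminal stock prices: S_uuu = 51.84, S_uud = 41.04, S_udd = 32.49, S_ddd = 25.72
Terminal payoffs (K − S): max(-21.84, 0) = 0, max(-11.04, 0) = 0, max(-2.49, 0) = 0, max(4.279, 0) = 4.279
Node uu (S = 43.2): continuation = 1/1.03·[0.3200·0.0000 + 0.6800·0.0000] = 0.0000; exercise value = 0.0000 ≤ continuation, so V_uu = 0.0000
Node ud (S = 34.2): continuation = 1/1.03·[0.3200·0.0000 + 0.6800·0.0000] = 0.0000; exercise value = 0.0000 ≤ continuation, so V_ud = 0.0000
Node dd (S = 27.07): continuation = 1/1.03·[0.3200·0.0000 + 0.6800·4.2788] = 2.8248; exercise value = 2.9250 > continuation, so V_dd = 2.9250 (exercise)
Node u (S = 36): continuation = 1/1.03·[0.3200·0.0000 + 0.6800·0.0000] = 0.0000; exercise value = 0.0000 ≤ continuation, so V_u = 0.0000
Node d (S = 28.5): continuation = 1/1.03·[0.3200·0.0000 + 0.6800·2.9250] = 1.9311; exercise value = 1.5000 ≤ continuation, so V_d = 1.9311
Node 0 (S = 30): continuation = 1/1.03·[0.3200·0.0000 + 0.6800·1.9311] = 1.2749; exercise value = 0.0000 ≤ continuation, so V_0 = 1.2749

$1.27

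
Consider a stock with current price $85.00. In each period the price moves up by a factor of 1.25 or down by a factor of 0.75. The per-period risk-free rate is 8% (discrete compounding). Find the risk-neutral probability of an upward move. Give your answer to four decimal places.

Risk-neutral probability p = (1 + 0.08 − 0.75)/(1.25 − 0.75) = 0.3300/0.5000 = 0.6600

p = 0.6600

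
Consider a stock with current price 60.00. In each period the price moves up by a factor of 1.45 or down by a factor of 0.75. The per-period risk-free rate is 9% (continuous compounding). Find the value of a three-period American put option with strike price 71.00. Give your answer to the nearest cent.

14.22

Risk-neutral probability p = (e^0.09 − 0.75)/(1.45 − 0.75) = 0.3442/0.7000 = 0.4917
Terminal stock prices: S_uuu = 182.9, S_uud = 94.61, S_udd = 48.94, S_ddd = 25.31
Terminal payoffs (K − S): max(-111.9, 0) = 0, max(-23.61, 0) = 0, max(22.06, 0) = 22.06, max(45.69, 0) = 45.69
Node uu (S = 126.2): continuation = e^(−0.09)·[0.4917·0.0000 + 0.5083·0.0000] = 0.0000; exercise value = 0.0000 ≤ continuation, so V_uu = 0.0000
Node ud (S = 65.25): continuation = e^(−0.09)·[0.4917·0.0000 + 0.5083·22.0625] = 10.2496; exercise value = 5.7500 ≤ continuation, so V_ud = 10.2496
Node dd (S = 33.75): continuation = e^(−0.09)·[0.4917·22.0625 + 0.5083·45.6875] = 31.1391; exercise value = 37.2500 > continuation, so V_dd = 37.2500 (exercise)
Node u (S = 87): continuation = e^(−0.09)·[0.4917·0.0000 + 0.5083·10.2496] = 4.7617; exercise value = 0.0000 ≤ continuation, so V_u = 4.7617
Node d (S = 45): continuation = e^(−0.09)·[0.4917·10.2496 + 0.5083·37.2500] = 21.9111; exercise value = 26.0000 > continuation, so V_d = 26.0000 (exercise)
Node 0 (S = 60): continuation = e^(−0.09)·[0.4917·4.7617 + 0.5083·26.0000] = 14.2186; exercise value = 11.0000 ≤ continuation, so V_0 = 14.2186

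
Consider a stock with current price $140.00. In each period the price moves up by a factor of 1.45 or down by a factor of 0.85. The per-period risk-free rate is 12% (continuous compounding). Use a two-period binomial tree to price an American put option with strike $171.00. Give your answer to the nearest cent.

$31.00

Risk-neutral probability p = (e^0.12 − 0.85)/(1.45 − 0.85) = 0.2775/0.6000 = 0.4625
Terminal stock prices: S_uu = 294.4, S_ud = 172.5, S_dd = 101.1
Terminal payoffs (K − S): max(-123.4, 0) = 0, max(-1.55, 0) = 0, max(69.85, 0) = 69.85
Node u (S = 203): continuation = e^(−0.12)·[0.4625·0.0000 + 0.5375·0.0000] = 0.0000; exercise value = 0.0000 ≤ continuation, so V_u = 0.0000
Node d (S = 119): continuation = e^(−0.12)·[0.4625·0.0000 + 0.5375·69.8500] = 33.2992; exercise value = 52.0000 > continuation, so V_d = 52.0000 (exercise)
Node 0 (S = 140): continuation = e^(−0.12)·[0.4625·0.0000 + 0.5375·52.0000] = 24.7897; exercise value = 31.0000 > continuation, so V_0 = 31.0000 (exercise)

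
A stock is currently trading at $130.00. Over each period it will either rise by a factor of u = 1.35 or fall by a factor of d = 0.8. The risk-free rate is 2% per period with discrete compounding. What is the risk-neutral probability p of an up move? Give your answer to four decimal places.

Risk-neutral probability p = (1 + 0.02 − 0.8)/(1.35 − 0.8) = 0.2200/0.5500 = 0.4000

p = 0.4000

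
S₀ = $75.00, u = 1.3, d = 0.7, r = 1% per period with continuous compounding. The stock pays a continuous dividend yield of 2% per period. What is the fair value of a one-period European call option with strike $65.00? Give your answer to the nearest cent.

Per-period risk-free factor R = e^0.01 = 1.0101; dividend-adjusted growth = e^(0.01−0.02) = 0.9900.
Risk-neutral probability p = (0.9900 − 0.7)/(1.3 − 0.7) = 0.2900/0.6000 = 0.4834
Terminal stock prices: S_u = 97.5, S_d = 52.5
Terminal payoffs (S − K): max(32.5, 0) = 32.5, max(-12.5, 0) = 0
Node 0 (S = 75): V_0 = e^(−0.01)·[0.4834·32.5000 + 0.5166·0.0000] = 15.5547

$15.55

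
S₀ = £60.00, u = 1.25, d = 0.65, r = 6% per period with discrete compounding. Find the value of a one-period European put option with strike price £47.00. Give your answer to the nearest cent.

Risk-neutral probability p = (1 + 0.06 − 0.65)/(1.25 − 0.65) = 0.4100/0.6000 = 0.6833
Terminal stock prices: S_u = 75, S_d = 39
Terminal payoffs (K − S): max(-28, 0) = 0, max(8, 0) = 8
Node 0 (S = 60): V_0 = 1/1.06·[0.6833·0.0000 + 0.3167·8.0000] = 2.3899

£2.39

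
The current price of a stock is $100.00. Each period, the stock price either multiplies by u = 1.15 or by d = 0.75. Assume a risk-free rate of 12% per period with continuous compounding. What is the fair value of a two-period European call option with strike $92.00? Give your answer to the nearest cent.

Risk-neutral probability p = (e^0.12 − 0.75)/(1.15 − 0.75) = 0.3775/0.4000 = 0.9437
Terminal stock prices: S_uu = 132.2, S_ud = 86.25, S_dd = 56.25
Terminal payoffs (S − K): max(40.25, 0) = 40.25, max(-5.75, 0) = 0, max(-35.75, 0) = 0
Node u (S = 115): V_u = e^(−0.12)·[0.9437·40.2500 + 0.0563·0.0000] = 33.6902
Node d (S = 75): V_d = e^(−0.12)·[0.9437·0.0000 + 0.0563·0.0000] = 0.0000
Node 0 (S = 100): V_0 = e^(−0.12)·[0.9437·33.6902 + 0.0563·0.0000] = 28.1995

$28.20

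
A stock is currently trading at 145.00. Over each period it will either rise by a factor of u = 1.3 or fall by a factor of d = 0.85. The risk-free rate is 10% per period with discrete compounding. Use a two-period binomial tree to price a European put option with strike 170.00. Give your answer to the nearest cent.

14.64

Risk-neutral probability p = (1 + 0.1 − 0.85)/(1.3 − 0.85) = 0.2500/0.4500 = 0.5556
Terminal stock prices: S_uu = 245.1, S_ud = 160.2, S_dd = 104.8
Terminal payoffs (K − S): max(-75.05, 0) = 0, max(9.775, 0) = 9.775, max(65.24, 0) = 65.24
Node u (S = 188.5): V_u = 1/1.1·[0.5556·0.0000 + 0.4444·9.7750] = 3.9495
Node d (S = 123.2): V_d = 1/1.1·[0.5556·9.7750 + 0.4444·65.2375] = 31.2955
Node 0 (S = 145): V_0 = 1/1.1·[0.5556·3.9495 + 0.4444·31.2955] = 14.6393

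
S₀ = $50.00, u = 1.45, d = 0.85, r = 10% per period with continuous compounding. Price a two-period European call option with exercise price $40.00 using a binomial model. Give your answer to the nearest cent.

Risk-neutral probability p = (e^0.1 − 0.85)/(1.45 − 0.85) = 0.2552/0.6000 = 0.4253
Terminal stock prices: S_uu = 105.1, S_ud = 61.62, S_dd = 36.12
Terminal payoffs (S − K): max(65.12, 0) = 65.12, max(21.62, 0) = 21.62, max(-3.875, 0) = 0
Node u (S = 72.5): V_u = e^(−0.1)·[0.4253·65.1250 + 0.5747·21.6250] = 36.3065
Node d (S = 42.5): V_d = e^(−0.1)·[0.4253·21.6250 + 0.5747·0.0000] = 8.3216
Node 0 (S = 50): V_0 = e^(−0.1)·[0.4253·36.3065 + 0.5747·8.3216] = 18.2987

$18.30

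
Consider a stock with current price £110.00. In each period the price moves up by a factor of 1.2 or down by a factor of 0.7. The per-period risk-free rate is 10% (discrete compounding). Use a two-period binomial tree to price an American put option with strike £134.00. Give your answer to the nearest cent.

£24.00

Risk-neutral probability p = (1 + 0.1 − 0.7)/(1.2 − 0.7) = 0.4000/0.5000 = 0.8000
Terminal stock prices: S_uu = 158.4, S_ud = 92.4, S_dd = 53.9
Terminal payoffs (K − S): max(-24.4, 0) = 0, max(41.6, 0) = 41.6, max(80.1, 0) = 80.1
Node u (S = 132): continuation = 1/1.1·[0.8000·0.0000 + 0.2000·41.6000] = 7.5636; exercise value = 2.0000 ≤ continuation, so V_u = 7.5636
Node d (S = 77): continuation = 1/1.1·[0.8000·41.6000 + 0.2000·80.1000] = 44.8182; exercise value = 57.0000 > continuation, so V_d = 57.0000 (exercise)
Node 0 (S = 110): continuation = 1/1.1·[0.8000·7.5636 + 0.2000·57.0000] = 15.8645; exercise value = 24.0000 > continuation, so V_0 = 24.0000 (exercise)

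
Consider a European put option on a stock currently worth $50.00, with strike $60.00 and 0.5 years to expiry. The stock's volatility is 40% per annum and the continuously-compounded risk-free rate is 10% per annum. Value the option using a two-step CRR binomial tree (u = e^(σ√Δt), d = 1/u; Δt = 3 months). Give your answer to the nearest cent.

CRR parameters: u = e^(σ√Δt) = e^(0.4·√0.25) = 1.2214, d = 1/u = 0.8187
Per-period rate: rΔt = 0.1·0.25 = 0.025, so R = e^0.025 = 1.0253
Risk-neutral probability p = (e^0.025 − 0.8187)/(1.2214 − 0.8187) = 0.2066/0.4027 = 0.5130
Terminal stock prices: S_uu = 74.59, S_ud = 50, S_dd = 33.52
Terminal payoffs (K − S): max(-14.59, 0) = 0, max(10, 0) = 10, max(26.48, 0) = 26.48
Node u (S = 61.07): V_u = e^(−0.025)·[0.5130·0.0000 + 0.4870·10.0000] = 4.7494
Node d (S = 40.94): V_d = e^(−0.025)·[0.5130·10.0000 + 0.4870·26.4840] = 17.5821
Node 0 (S = 50): V_0 = e^(−0.025)·[0.5130·4.7494 + 0.4870·17.5821] = 10.7269

$10.73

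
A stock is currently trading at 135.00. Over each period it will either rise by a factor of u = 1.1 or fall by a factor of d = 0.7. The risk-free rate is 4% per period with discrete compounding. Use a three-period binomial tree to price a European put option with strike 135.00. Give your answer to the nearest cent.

9.41

Risk-neutral probability p = (1 + 0.04 − 0.7)/(1.1 − 0.7) = 0.3400/0.4000 = 0.8500
Terminal stock prices: S_uuu = 179.7, S_uud = 114.3, S_udd = 72.76, S_ddd = 46.3
Terminal payoffs (K − S): max(-44.69, 0) = 0, max(20.65, 0) = 20.65, max(62.24, 0) = 62.24, max(88.7, 0) = 88.7
Node uu (S = 163.4): V_uu = 1/1.04·[0.8500·0.0000 + 0.1500·20.6550] = 2.9791
Node ud (S = 103.9): V_ud = 1/1.04·[0.8500·20.6550 + 0.1500·62.2350] = 25.8577
Node dd (S = 66.15): V_dd = 1/1.04·[0.8500·62.2350 + 0.1500·88.6950] = 63.6577
Node u (S = 148.5): V_u = 1/1.04·[0.8500·2.9791 + 0.1500·25.8577] = 6.1643
Node d (S = 94.5): V_d = 1/1.04·[0.8500·25.8577 + 0.1500·63.6577] = 30.3151
Node 0 (S = 135): V_0 = 1/1.04·[0.8500·6.1643 + 0.1500·30.3151] = 9.4105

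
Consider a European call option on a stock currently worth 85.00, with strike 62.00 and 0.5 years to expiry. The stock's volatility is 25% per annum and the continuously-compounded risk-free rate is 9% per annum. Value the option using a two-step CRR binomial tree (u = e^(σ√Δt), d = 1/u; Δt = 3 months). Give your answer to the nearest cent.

CRR parameters: u = e^(σ√Δt) = e^(0.25·√0.25) = 1.1331, d = 1/u = 0.8825
Per-period rate: rΔt = 0.09·0.25 = 0.0225, so R = e^0.0225 = 1.0228
Risk-neutral probability p = (e^0.0225 − 0.8825)/(1.1331 − 0.8825) = 0.1403/0.2507 = 0.5596
Terminal stock prices: S_uu = 109.1, S_ud = 85, S_dd = 66.2
Terminal payoffs (S − K): max(47.14, 0) = 47.14, max(23, 0) = 23, max(4.198, 0) = 4.198
Node u (S = 96.32): V_u = e^(−0.0225)·[0.5596·47.1422 + 0.4404·23.0000] = 35.6970
Node d (S = 75.01): V_d = e^(−0.0225)·[0.5596·23.0000 + 0.4404·4.1981] = 14.3917
Node 0 (S = 85): V_0 = e^(−0.0225)·[0.5596·35.6970 + 0.4404·14.3917] = 25.7282

25.73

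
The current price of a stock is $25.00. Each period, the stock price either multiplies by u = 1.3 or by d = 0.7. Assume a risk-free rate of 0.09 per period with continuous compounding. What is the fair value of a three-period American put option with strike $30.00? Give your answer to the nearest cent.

$5.33

Risk-neutral probability p = (e^0.09 − 0.7)/(1.3 − 0.7) = 0.3942/0.6000 = 0.6570
Terminal stock prices: S_uuu = 54.93, S_uud = 29.58, S_udd = 15.92, S_ddd = 8.575
Terminal payoffs (K − S): max(-24.93, 0) = 0, max(0.425, 0) = 0.425, max(14.08, 0) = 14.08, max(21.43, 0) = 21.43
Node uu (S = 42.25): continuation = e^(−0.09)·[0.6570·0.0000 + 0.3430·0.4250] = 0.1332; exercise value = 0.0000 ≤ continuation, so V_uu = 0.1332
Node ud (S = 22.75): continuation = e^(−0.09)·[0.6570·0.4250 + 0.3430·14.0750] = 4.6679; exercise value = 7.2500 > continuation, so V_ud = 7.2500 (exercise)
Node dd (S = 12.25): continuation = e^(−0.09)·[0.6570·14.0750 + 0.3430·21.4250] = 15.1679; exercise value = 17.7500 > continuation, so V_dd = 17.7500 (exercise)
Node u (S = 32.5): continuation = e^(−0.09)·[0.6570·0.1332 + 0.3430·7.2500] = 2.3530; exercise value = 0.0000 ≤ continuation, so V_u = 2.3530
Node d (S = 17.5): continuation = e^(−0.09)·[0.6570·7.2500 + 0.3430·17.7500] = 9.9179; exercise value = 12.5000 > continuation, so V_d = 12.5000 (exercise)
Node 0 (S = 25): continuation = e^(−0.09)·[0.6570·2.3530 + 0.3430·12.5000] = 5.3317; exercise value = 5.0000 ≤ continuation, so V_0 = 5.3317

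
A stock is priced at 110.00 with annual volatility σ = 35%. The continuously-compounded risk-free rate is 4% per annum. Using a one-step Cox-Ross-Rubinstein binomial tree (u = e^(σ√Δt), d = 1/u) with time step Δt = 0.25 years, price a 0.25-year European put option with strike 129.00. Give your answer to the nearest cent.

18.69

CRR parameters: u = e^(σ√Δt) = e^(0.35·√0.25) = 1.1912, d = 1/u = 0.8395
Per-period rate: rΔt = 0.04·0.25 = 0.01, so R = e^0.01 = 1.0101
Risk-neutral probability p = (e^0.01 − 0.8395)/(1.1912 − 0.8395) = 0.1706/0.3518 = 0.4849
Terminal stock prices: S_u = 131, S_d = 92.34
Terminal payoffs (K − S): max(-2.037, 0) = 0, max(36.66, 0) = 36.66
Node 0 (S = 110): V_0 = e^(−0.01)·[0.4849·0.0000 + 0.5151·36.6597] = 18.6944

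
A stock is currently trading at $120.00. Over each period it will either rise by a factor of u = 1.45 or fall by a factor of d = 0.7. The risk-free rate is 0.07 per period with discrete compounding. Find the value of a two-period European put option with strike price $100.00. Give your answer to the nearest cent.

Risk-neutral probability p = (1 + 0.07 − 0.7)/(1.45 − 0.7) = 0.3700/0.7500 = 0.4933
Terminal stock prices: S_uu = 252.3, S_ud = 121.8, S_dd = 58.8
Terminal payoffs (K − S): max(-152.3, 0) = 0, max(-21.8, 0) = 0, max(41.2, 0) = 41.2
Node u (S = 174): V_u = 1/1.07·[0.4933·0.0000 + 0.5067·0.0000] = 0.0000
Node d (S = 84): V_d = 1/1.07·[0.4933·0.0000 + 0.5067·41.2000] = 19.5090
Node 0 (S = 120): V_0 = 1/1.07·[0.4933·0.0000 + 0.5067·19.5090] = 9.2379

$9.24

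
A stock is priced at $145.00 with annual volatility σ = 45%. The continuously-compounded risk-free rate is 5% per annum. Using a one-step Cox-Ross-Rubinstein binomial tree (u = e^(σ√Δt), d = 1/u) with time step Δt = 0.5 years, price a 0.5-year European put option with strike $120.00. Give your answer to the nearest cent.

$7.64

CRR parameters: u = e^(σ√Δt) = e^(0.45·√0.5) = 1.3746, d = 1/u = 0.7275
Per-period rate: rΔt = 0.05·0.5 = 0.025, so R = e^0.025 = 1.0253
Risk-neutral probability p = (e^0.025 − 0.7275)/(1.3746 − 0.7275) = 0.2979/0.6472 = 0.4602
Terminal stock prices: S_u = 199.3, S_d = 105.5
Terminal payoffs (K − S): max(-79.32, 0) = 0, max(14.52, 0) = 14.52
Node 0 (S = 145): V_0 = e^(−0.025)·[0.4602·0.0000 + 0.5398·14.5185] = 7.6432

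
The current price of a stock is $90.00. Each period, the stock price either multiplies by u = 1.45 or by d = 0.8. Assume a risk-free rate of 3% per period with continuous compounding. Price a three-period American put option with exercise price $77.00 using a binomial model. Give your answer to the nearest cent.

Risk-neutral probability p = (e^0.03 − 0.8)/(1.45 − 0.8) = 0.2305/0.6500 = 0.3545
Terminal stock prices: S_uuu = 274.4, S_uud = 151.4, S_udd = 83.52, S_ddd = 46.08
Terminal payoffs (K − S): max(-197.4, 0) = 0, max(-74.38, 0) = 0, max(-6.52, 0) = 0, max(30.92, 0) = 30.92
Node uu (S = 189.2): continuation = e^(−0.03)·[0.3545·0.0000 + 0.6455·0.0000] = 0.0000; exercise value = 0.0000 ≤ continuation, so V_uu = 0.0000
Node ud (S = 104.4): continuation = e^(−0.03)·[0.3545·0.0000 + 0.6455·0.0000] = 0.0000; exercise value = 0.0000 ≤ continuation, so V_ud = 0.0000
Node dd (S = 57.6): continuation = e^(−0.03)·[0.3545·0.0000 + 0.6455·30.9200] = 19.3676; exercise value = 19.4000 > continuation, so V_dd = 19.4000 (exercise)
Node u (S = 130.5): continuation = e^(−0.03)·[0.3545·0.0000 + 0.6455·0.0000] = 0.0000; exercise value = 0.0000 ≤ continuation, so V_u = 0.0000
Node d (S = 72): continuation = e^(−0.03)·[0.3545·0.0000 + 0.6455·19.4000] = 12.1517; exercise value = 5.0000 ≤ continuation, so V_d = 12.1517
Node 0 (S = 90): continuation = e^(−0.03)·[0.3545·0.0000 + 0.6455·12.1517] = 7.6116; exercise value = 0.0000 ≤ continuation, so V_0 = 7.6116

$7.61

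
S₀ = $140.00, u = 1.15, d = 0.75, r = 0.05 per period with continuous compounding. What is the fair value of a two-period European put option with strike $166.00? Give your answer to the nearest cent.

Risk-neutral probability p = (e^0.05 − 0.75)/(1.15 − 0.75) = 0.3013/0.4000 = 0.7532
Terminal stock prices: S_uu = 185.1, S_ud = 120.8, S_dd = 78.75
Terminal payoffs (K − S): max(-19.15, 0) = 0, max(45.25, 0) = 45.25, max(87.25, 0) = 87.25
Node u (S = 161): V_u = e^(−0.05)·[0.7532·0.0000 + 0.2468·45.2500] = 10.6240
Node d (S = 105): V_d = e^(−0.05)·[0.7532·45.2500 + 0.2468·87.2500] = 52.9041
Node 0 (S = 140): V_0 = e^(−0.05)·[0.7532·10.6240 + 0.2468·52.9041] = 20.0326

$20.03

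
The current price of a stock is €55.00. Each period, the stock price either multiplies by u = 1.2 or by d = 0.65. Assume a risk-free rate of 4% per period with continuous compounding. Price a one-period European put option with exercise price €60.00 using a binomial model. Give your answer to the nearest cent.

€6.74

Risk-neutral probability p = (e^0.04 − 0.65)/(1.2 − 0.65) = 0.3908/0.5500 = 0.7106
Terminal stock prices: S_u = 66, S_d = 35.75
Terminal payoffs (K − S): max(-6, 0) = 0, max(24.25, 0) = 24.25
Node 0 (S = 55): V_0 = e^(−0.04)·[0.7106·0.0000 + 0.2894·24.2500] = 6.7436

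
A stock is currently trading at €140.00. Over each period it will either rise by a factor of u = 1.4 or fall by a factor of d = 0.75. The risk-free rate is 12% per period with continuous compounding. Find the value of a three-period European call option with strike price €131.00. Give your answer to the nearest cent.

Risk-neutral probability p = (e^0.12 − 0.75)/(1.4 − 0.75) = 0.3775/0.6500 = 0.5808
Terminal stock prices: S_uuu = 384.2, S_uud = 205.8, S_udd = 110.2, S_ddd = 59.06
Terminal payoffs (S − K): max(253.2, 0) = 253.2, max(74.8, 0) = 74.8, max(-20.75, 0) = 0, max(-71.94, 0) = 0
Node uu (S = 274.4): V_uu = e^(−0.12)·[0.5808·253.1600 + 0.4192·74.8000] = 158.2134
Node ud (S = 147): V_ud = e^(−0.12)·[0.5808·74.8000 + 0.4192·0.0000] = 38.5289
Node dd (S = 78.75): V_dd = e^(−0.12)·[0.5808·0.0000 + 0.4192·0.0000] = 0.0000
Node u (S = 196): V_u = e^(−0.12)·[0.5808·158.2134 + 0.4192·38.5289] = 95.8206
Node d (S = 105): V_d = e^(−0.12)·[0.5808·38.5289 + 0.4192·0.0000] = 19.8459
Node 0 (S = 140): V_0 = e^(−0.12)·[0.5808·95.8206 + 0.4192·19.8459] = 56.7357

€56.74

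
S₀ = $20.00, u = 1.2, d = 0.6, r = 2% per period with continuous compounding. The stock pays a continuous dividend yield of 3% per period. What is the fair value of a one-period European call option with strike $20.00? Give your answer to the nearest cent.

$2.55

Per-period risk-free factor R = e^0.02 = 1.0202; dividend-adjusted growth = e^(0.02−0.03) = 0.9900.
Risk-neutral probability p = (0.9900 − 0.6)/(1.2 − 0.6) = 0.3900/0.6000 = 0.6501
Terminal stock prices: S_u = 24, S_d = 12
Terminal payoffs (S − K): max(4, 0) = 4, max(-8, 0) = 0
Node 0 (S = 20): V_0 = e^(−0.02)·[0.6501·4.0000 + 0.3499·0.0000] = 2.5488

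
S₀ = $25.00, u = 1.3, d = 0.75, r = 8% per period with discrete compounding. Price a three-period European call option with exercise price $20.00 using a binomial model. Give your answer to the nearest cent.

Risk-neutral probability p = (1 + 0.08 − 0.75)/(1.3 − 0.75) = 0.3300/0.5500 = 0.6000
Terminal stock prices: S_uuu = 54.93, S_uud = 31.69, S_udd = 18.28, S_ddd = 10.55
Terminal payoffs (S − K): max(34.93, 0) = 34.93, max(11.69, 0) = 11.69, max(-1.719, 0) = 0, max(-9.453, 0) = 0
Node uu (S = 42.25): V_uu = 1/1.08·[0.6000·34.9250 + 0.4000·11.6875] = 23.7315
Node ud (S = 24.38): V_ud = 1/1.08·[0.6000·11.6875 + 0.4000·0.0000] = 6.4931
Node dd (S = 14.06): V_dd = 1/1.08·[0.6000·0.0000 + 0.4000·0.0000] = 0.0000
Node u (S = 32.5): V_u = 1/1.08·[0.6000·23.7315 + 0.4000·6.4931] = 15.5890
Node d (S = 18.75): V_d = 1/1.08·[0.6000·6.4931 + 0.4000·0.0000] = 3.6073
Node 0 (S = 25): V_0 = 1/1.08·[0.6000·15.5890 + 0.4000·3.6073] = 9.9966

$10.00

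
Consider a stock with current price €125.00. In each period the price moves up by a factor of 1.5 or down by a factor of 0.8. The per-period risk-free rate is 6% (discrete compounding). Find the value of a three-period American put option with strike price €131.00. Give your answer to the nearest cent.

€20.64

Risk-neutral probability p = (1 + 0.06 − 0.8)/(1.5 − 0.8) = 0.2600/0.7000 = 0.3714
Terminal stock prices: S_uuu = 421.9, S_uud = 225, S_udd = 120, S_ddd = 64
Terminal payoffs (K − S): max(-290.9, 0) = 0, max(-94, 0) = 0, max(11, 0) = 11, max(67, 0) = 67
Node uu (S = 281.2): continuation = 1/1.06·[0.3714·0.0000 + 0.6286·0.0000] = 0.0000; exercise value = 0.0000 ≤ continuation, so V_uu = 0.0000
Node ud (S = 150): continuation = 1/1.06·[0.3714·0.0000 + 0.6286·11.0000] = 6.5229; exercise value = 0.0000 ≤ continuation, so V_ud = 6.5229
Node dd (S = 80): continuation = 1/1.06·[0.3714·11.0000 + 0.6286·67.0000] = 43.5849; exercise value = 51.0000 > continuation, so V_dd = 51.0000 (exercise)
Node u (S = 187.5): continuation = 1/1.06·[0.3714·0.0000 + 0.6286·6.5229] = 3.8680; exercise value = 0.0000 ≤ continuation, so V_u = 3.8680
Node d (S = 100): continuation = 1/1.06·[0.3714·6.5229 + 0.6286·51.0000] = 32.5282; exercise value = 31.0000 ≤ continuation, so V_d = 32.5282
Node 0 (S = 125): continuation = 1/1.06·[0.3714·3.8680 + 0.6286·32.5282] = 20.6444; exercise value = 6.0000 ≤ continuation, so V_0 = 20.6444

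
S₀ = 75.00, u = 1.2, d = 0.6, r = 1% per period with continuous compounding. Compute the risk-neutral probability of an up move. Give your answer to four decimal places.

p = 0.6834

Risk-neutral probability p = (e^0.01 − 0.6)/(1.2 − 0.6) = 0.4101/0.6000 = 0.6834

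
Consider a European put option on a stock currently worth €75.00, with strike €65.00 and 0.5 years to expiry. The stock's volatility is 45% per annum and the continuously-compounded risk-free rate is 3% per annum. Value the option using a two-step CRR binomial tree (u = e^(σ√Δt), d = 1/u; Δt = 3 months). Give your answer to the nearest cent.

CRR parameters: u = e^(σ√Δt) = e^(0.45·√0.25) = 1.2523, d = 1/u = 0.7985
Per-period rate: rΔt = 0.03·0.25 = 0.0075, so R = e^0.0075 = 1.0075
Risk-neutral probability p = (e^0.0075 − 0.7985)/(1.2523 − 0.7985) = 0.2090/0.4538 = 0.4606
Terminal stock prices: S_uu = 117.6, S_ud = 75, S_dd = 47.82
Terminal payoffs (K − S): max(-52.62, 0) = 0, max(-10, 0) = 0, max(17.18, 0) = 17.18
Node u (S = 93.92): V_u = e^(−0.0075)·[0.4606·0.0000 + 0.5394·0.0000] = 0.0000
Node d (S = 59.89): V_d = e^(−0.0075)·[0.4606·0.0000 + 0.5394·17.1779] = 9.1969
Node 0 (S = 75): V_0 = e^(−0.0075)·[0.4606·0.0000 + 0.5394·9.1969] = 4.9240

€4.92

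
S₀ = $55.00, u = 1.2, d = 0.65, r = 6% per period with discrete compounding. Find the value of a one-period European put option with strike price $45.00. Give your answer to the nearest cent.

Risk-neutral probability p = (1 + 0.06 − 0.65)/(1.2 − 0.65) = 0.4100/0.5500 = 0.7455
Terminal stock prices: S_u = 66, S_d = 35.75
Terminal payoffs (K − S): max(-21, 0) = 0, max(9.25, 0) = 9.25
Node 0 (S = 55): V_0 = 1/1.06·[0.7455·0.0000 + 0.2545·9.2500] = 2.2213

$2.22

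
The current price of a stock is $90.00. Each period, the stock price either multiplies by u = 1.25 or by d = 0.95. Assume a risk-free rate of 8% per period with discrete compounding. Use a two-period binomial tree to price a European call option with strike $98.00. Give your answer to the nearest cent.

Risk-neutral probability p = (1 + 0.08 − 0.95)/(1.25 − 0.95) = 0.1300/0.3000 = 0.4333
Terminal stock prices: S_uu = 140.6, S_ud = 106.9, S_dd = 81.22
Terminal payoffs (S − K): max(42.62, 0) = 42.62, max(8.875, 0) = 8.875, max(-16.78, 0) = 0
Node u (S = 112.5): V_u = 1/1.08·[0.4333·42.6250 + 0.5667·8.8750] = 21.7593
Node d (S = 85.5): V_d = 1/1.08·[0.4333·8.8750 + 0.5667·0.0000] = 3.5610
Node 0 (S = 90): V_0 = 1/1.08·[0.4333·21.7593 + 0.5667·3.5610] = 10.5990

$10.60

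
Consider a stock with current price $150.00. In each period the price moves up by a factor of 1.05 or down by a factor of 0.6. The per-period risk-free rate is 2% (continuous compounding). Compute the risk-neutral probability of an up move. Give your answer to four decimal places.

p = 0.9338

Risk-neutral probability p = (e^0.02 − 0.6)/(1.05 − 0.6) = 0.4202/0.4500 = 0.9338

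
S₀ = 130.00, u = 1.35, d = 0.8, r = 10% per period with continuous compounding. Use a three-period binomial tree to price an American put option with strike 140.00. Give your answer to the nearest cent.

Risk-neutral probability p = (e^0.1 − 0.8)/(1.35 − 0.8) = 0.3052/0.5500 = 0.5549
Terminal stock prices: S_uuu = 319.8, S_uud = 189.5, S_udd = 112.3, S_ddd = 66.56
Terminal payoffs (K − S): max(-179.8, 0) = 0, max(-49.54, 0) = 0, max(27.68, 0) = 27.68, max(73.44, 0) = 73.44
Node uu (S = 236.9): continuation = e^(−0.1)·[0.5549·0.0000 + 0.4451·0.0000] = 0.0000; exercise value = 0.0000 ≤ continuation, so V_uu = 0.0000
Node ud (S = 140.4): continuation = e^(−0.1)·[0.5549·0.0000 + 0.4451·27.6800] = 11.1490; exercise value = 0.0000 ≤ continuation, so V_ud = 11.1490
Node dd (S = 83.2): continuation = e^(−0.1)·[0.5549·27.6800 + 0.4451·73.4400] = 43.4772; exercise value = 56.8000 > continuation, so V_dd = 56.8000 (exercise)
Node u (S = 175.5): continuation = e^(−0.1)·[0.5549·0.0000 + 0.4451·11.1490] = 4.4906; exercise value = 0.0000 ≤ continuation, so V_u = 4.4906
Node d (S = 104): continuation = e^(−0.1)·[0.5549·11.1490 + 0.4451·56.8000] = 28.4755; exercise value = 36.0000 > continuation, so V_d = 36.0000 (exercise)
Node 0 (S = 130): continuation = e^(−0.1)·[0.5549·4.4906 + 0.4451·36.0000] = 16.7547; exercise value = 10.0000 ≤ continuation, so V_0 = 16.7547

16.75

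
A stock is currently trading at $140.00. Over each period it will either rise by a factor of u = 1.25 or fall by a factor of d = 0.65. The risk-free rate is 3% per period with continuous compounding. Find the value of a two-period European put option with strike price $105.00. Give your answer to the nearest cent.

Risk-neutral probability p = (e^0.03 − 0.65)/(1.25 − 0.65) = 0.3805/0.6000 = 0.6341
Terminal stock prices: S_uu = 218.8, S_ud = 113.8, S_dd = 59.15
Terminal payoffs (K − S): max(-113.8, 0) = 0, max(-8.75, 0) = 0, max(45.85, 0) = 45.85
Node u (S = 175): V_u = e^(−0.03)·[0.6341·0.0000 + 0.3659·0.0000] = 0.0000
Node d (S = 91): V_d = e^(−0.03)·[0.6341·0.0000 + 0.3659·45.8500] = 16.2811
Node 0 (S = 140): V_0 = e^(−0.03)·[0.6341·0.0000 + 0.3659·16.2811] = 5.7813

$5.78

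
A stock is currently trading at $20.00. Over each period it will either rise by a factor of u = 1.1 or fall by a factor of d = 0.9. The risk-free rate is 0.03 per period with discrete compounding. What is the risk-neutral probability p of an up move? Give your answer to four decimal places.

p = 0.6500

Risk-neutral probability p = (1 + 0.03 − 0.9)/(1.1 − 0.9) = 0.1300/0.2000 = 0.6500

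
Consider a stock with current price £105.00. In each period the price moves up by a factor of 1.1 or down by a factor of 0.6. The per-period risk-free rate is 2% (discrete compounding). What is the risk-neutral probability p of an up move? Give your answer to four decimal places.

p = 0.8400

Risk-neutral probability p = (1 + 0.02 − 0.6)/(1.1 − 0.6) = 0.4200/0.5000 = 0.8400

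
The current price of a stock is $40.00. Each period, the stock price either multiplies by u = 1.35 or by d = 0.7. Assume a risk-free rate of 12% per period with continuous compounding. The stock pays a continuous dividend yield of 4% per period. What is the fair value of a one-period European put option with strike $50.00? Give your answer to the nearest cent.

$8.01

Per-period risk-free factor R = e^0.12 = 1.1275; dividend-adjusted growth = e^(0.12−0.04) = 1.0833.
Risk-neutral probability p = (1.0833 − 0.7)/(1.35 − 0.7) = 0.3833/0.6500 = 0.5897
Terminal stock prices: S_u = 54, S_d = 28
Terminal payoffs (K − S): max(-4, 0) = 0, max(22, 0) = 22
Node 0 (S = 40): V_0 = e^(−0.12)·[0.5897·0.0000 + 0.4103·22.0000] = 8.0064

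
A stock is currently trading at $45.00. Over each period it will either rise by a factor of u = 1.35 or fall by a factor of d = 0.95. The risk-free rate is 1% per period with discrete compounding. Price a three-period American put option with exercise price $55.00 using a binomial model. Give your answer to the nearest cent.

$10.33

Risk-neutral probability p = (1 + 0.01 − 0.95)/(1.35 − 0.95) = 0.0600/0.4000 = 0.1500
Terminal stock prices: S_uuu = 110.7, S_uud = 77.91, S_udd = 54.83, S_ddd = 38.58
Terminal payoffs (K − S): max(-55.72, 0) = 0, max(-22.91, 0) = 0, max(0.1731, 0) = 0.1731, max(16.42, 0) = 16.42
Node uu (S = 82.01): continuation = 1/1.01·[0.1500·0.0000 + 0.8500·0.0000] = 0.0000; exercise value = 0.0000 ≤ continuation, so V_uu = 0.0000
Node ud (S = 57.71): continuation = 1/1.01·[0.1500·0.0000 + 0.8500·0.1731] = 0.1457; exercise value = 0.0000 ≤ continuation, so V_ud = 0.1457
Node dd (S = 40.61): continuation = 1/1.01·[0.1500·0.1731 + 0.8500·16.4181] = 13.8429; exercise value = 14.3875 > continuation, so V_dd = 14.3875 (exercise)
Node u (S = 60.75): continuation = 1/1.01·[0.1500·0.0000 + 0.8500·0.1457] = 0.1226; exercise value = 0.0000 ≤ continuation, so V_u = 0.1226
Node d (S = 42.75): continuation = 1/1.01·[0.1500·0.1457 + 0.8500·14.3875] = 12.1299; exercise value = 12.2500 > continuation, so V_d = 12.2500 (exercise)
Node 0 (S = 45): continuation = 1/1.01·[0.1500·0.1226 + 0.8500·12.2500] = 10.3276; exercise value = 10.0000 ≤ continuation, so V_0 = 10.3276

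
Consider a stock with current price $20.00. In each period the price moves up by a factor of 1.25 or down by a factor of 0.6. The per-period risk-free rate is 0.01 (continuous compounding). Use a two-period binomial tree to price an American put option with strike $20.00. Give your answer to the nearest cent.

$4.07

Risk-neutral probability p = (e^0.01 − 0.6)/(1.25 − 0.6) = 0.4101/0.6500 = 0.6308
Terminal stock prices: S_uu = 31.25, S_ud = 15, S_dd = 7.2
Terminal payoffs (K − S): max(-11.25, 0) = 0, max(5, 0) = 5, max(12.8, 0) = 12.8
Node u (S = 25): continuation = e^(−0.01)·[0.6308·0.0000 + 0.3692·5.0000] = 1.8274; exercise value = 0.0000 ≤ continuation, so V_u = 1.8274
Node d (S = 12): continuation = e^(−0.01)·[0.6308·5.0000 + 0.3692·12.8000] = 7.8010; exercise value = 8.0000 > continuation, so V_d = 8.0000 (exercise)
Node 0 (S = 20): continuation = e^(−0.01)·[0.6308·1.8274 + 0.3692·8.0000] = 4.0652; exercise value = 0.0000 ≤ continuation, so V_0 = 4.0652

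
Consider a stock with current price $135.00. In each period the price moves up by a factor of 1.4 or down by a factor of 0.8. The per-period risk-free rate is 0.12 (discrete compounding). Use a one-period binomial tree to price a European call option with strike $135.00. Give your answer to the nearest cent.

$25.71

Risk-neutral probability p = (1 + 0.12 − 0.8)/(1.4 − 0.8) = 0.3200/0.6000 = 0.5333
Terminal stock prices: S_u = 189, S_d = 108
Terminal payoffs (S − K): max(54, 0) = 54, max(-27, 0) = 0
Node 0 (S = 135): V_0 = 1/1.12·[0.5333·54.0000 + 0.4667·0.0000] = 25.7143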